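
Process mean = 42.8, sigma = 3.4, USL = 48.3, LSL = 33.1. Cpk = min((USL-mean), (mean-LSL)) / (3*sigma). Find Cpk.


Cpu = (48.3 - 42.8) / (3 * 3.4) = 0.54
Cpl = (42.8 - 33.1) / (3 * 3.4) = 0.95
Cpk = min(0.54, 0.95) = 0.54

0.54


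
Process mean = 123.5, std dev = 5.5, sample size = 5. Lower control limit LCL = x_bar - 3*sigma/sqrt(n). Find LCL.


LCL = 123.5 - 3 * 5.5 / sqrt(5)

116.12


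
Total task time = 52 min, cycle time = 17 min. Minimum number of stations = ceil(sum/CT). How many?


Formula: N_min = ceil(Sum of Task Times / Cycle Time)
N_min = ceil(52 min / 17 min) = ceil(3.0588)
N_min = 4 stations

4


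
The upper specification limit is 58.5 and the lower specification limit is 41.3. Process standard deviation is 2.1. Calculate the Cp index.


Cp = (58.5 - 41.3) / (6 * 2.1)

1.37


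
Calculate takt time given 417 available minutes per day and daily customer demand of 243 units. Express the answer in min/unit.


Formula: Takt Time = Available Production Time / Customer Demand
Takt = 417 min/day / 243 units/day
Takt = 1.72 min/unit

1.72 min/unit


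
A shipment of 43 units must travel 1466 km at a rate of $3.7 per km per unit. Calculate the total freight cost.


TC = dist * cost * units = 1466 * 3.7 * 43 = $233240.60

$233240.60


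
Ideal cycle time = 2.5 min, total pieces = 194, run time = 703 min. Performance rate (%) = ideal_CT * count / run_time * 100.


Formula: Performance = (Ideal CT * Total Count) / Run Time * 100
Ideal output time = 2.5 * 194 = 485.0 min
Performance = 485.0 / 703 * 100 = 69.0%

69.0%


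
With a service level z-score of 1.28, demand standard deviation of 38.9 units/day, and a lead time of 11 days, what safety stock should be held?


Formula: SS = z * sigma_d * sqrt(LT)
sqrt(LT) = sqrt(11) = 3.3166
SS = 1.28 * 38.9 * 3.3166
SS = 165.1 units

165.1 units


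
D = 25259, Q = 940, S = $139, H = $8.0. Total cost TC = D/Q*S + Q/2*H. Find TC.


TC = 25259/940 * 139 + 940/2 * 8.0

$7495.11


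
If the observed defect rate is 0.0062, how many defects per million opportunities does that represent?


DPMO = defect_rate * 1000000 = 0.0062 * 1000000

6200


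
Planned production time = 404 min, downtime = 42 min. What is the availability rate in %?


Formula: Availability = (Planned Time - Downtime) / Planned Time * 100
Uptime = 404 - 42 = 362 min
Availability = 362 / 404 * 100 = 89.6%

89.6%


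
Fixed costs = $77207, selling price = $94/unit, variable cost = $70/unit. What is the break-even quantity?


Formula: BEQ = Fixed Costs / (Price - Variable Cost)
Contribution margin = $94 - $70 = $24/unit
BEQ = ceil($77207 / $24/unit) = ceil(3216.96) = 3217 units

3217 units


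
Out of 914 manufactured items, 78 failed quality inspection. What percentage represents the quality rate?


Formula: Quality Rate = Good Pieces / Total Pieces * 100
Good pieces = 914 - 78 = 836
QR = 836 / 914 * 100 = 91.5%

91.5%


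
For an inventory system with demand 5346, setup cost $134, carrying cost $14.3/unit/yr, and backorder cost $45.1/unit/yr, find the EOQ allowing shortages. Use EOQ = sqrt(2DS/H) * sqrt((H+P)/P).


Formula: EOQ* = sqrt(2DS/H) * sqrt((H+P)/P)
Base EOQ = sqrt(2*5346*134/14.3) = 316.53 units
Correction = sqrt((14.3+45.1)/45.1) = 1.14764
EOQ* = 316.53 * 1.14764 = 363.3 units

363.3 units


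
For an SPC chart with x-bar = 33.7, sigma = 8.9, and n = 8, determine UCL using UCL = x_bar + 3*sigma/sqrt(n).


UCL = 33.7 + 3 * 8.9 / sqrt(8)

43.14


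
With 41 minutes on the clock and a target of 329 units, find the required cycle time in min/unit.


Formula: CT = Available Time / Number of Units
CT = 41 min / 329 units
CT = 0.12 min/unit

0.12 min/unit


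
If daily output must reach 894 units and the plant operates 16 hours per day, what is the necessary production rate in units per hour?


Formula: Production Rate = Daily Demand / Available Hours
Rate = 894 units/day / 16 hours/day
Rate = 55.9 units/hour

55.9 units/hour


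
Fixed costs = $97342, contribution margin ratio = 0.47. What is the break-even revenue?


Formula: BER = Fixed Costs / Contribution Margin Ratio
BER = $97342 / 0.47
BER = $207110.64 (to the nearest cent)

$207110.64


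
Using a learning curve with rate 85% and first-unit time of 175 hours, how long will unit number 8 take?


Formula: T_n = T_1 * (learning_rate)^(log2(n)) where learning_rate = rate/100
Doublings = log2(8) = 3
T_n = 175 * 0.85^3
T_n = 175 * 0.6141 = 107.5 hours

107.5 hours


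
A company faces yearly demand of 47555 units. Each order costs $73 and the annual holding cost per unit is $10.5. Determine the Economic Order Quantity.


Formula: EOQ = sqrt(2 * D * S / H)
Numerator: 2 * 47555 * 73 = 6943030
2DS/H = 6943030 / 10.5 = 661241.0
EOQ = sqrt(661241.0) = 813.2 units

813.2 units


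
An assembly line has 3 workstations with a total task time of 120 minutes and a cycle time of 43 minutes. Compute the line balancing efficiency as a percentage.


Formula: Efficiency = Sum of Task Times / (N_stations * CT) * 100
Total station capacity = 3 stations * 43 min = 129 min
Efficiency = 120 / 129 * 100 = 93.0%

93.0%


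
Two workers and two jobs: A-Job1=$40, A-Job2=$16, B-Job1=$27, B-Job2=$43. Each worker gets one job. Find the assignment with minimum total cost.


Option 1: A->1 + B->2 = $40 + $43 = $83
Option 2: A->2 + B->1 = $16 + $27 = $43
Min cost = min($83, $43) = $43

$43


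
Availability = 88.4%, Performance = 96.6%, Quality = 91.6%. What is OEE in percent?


Formula: OEE = Availability * Performance * Quality / 10000
A * P = 88.4% * 96.6% / 100 = 85.39%
OEE = 85.39% * 91.6% / 100 = 78.2%

78.2%


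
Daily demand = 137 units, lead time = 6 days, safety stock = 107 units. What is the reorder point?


Formula: ROP = (Daily Demand * Lead Time) + Safety Stock
Demand during lead time = 137 * 6 = 822 units
ROP = 822 + 107 = 929 units

929 units


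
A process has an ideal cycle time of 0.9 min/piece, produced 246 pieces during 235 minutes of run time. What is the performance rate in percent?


Formula: Performance = (Ideal CT * Total Count) / Run Time * 100
Ideal output time = 0.9 * 246 = 221.4 min
Performance = 221.4 / 235 * 100 = 94.2%

94.2%


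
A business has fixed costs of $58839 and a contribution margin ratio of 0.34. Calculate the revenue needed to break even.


Formula: BER = Fixed Costs / Contribution Margin Ratio
BER = $58839 / 0.34
BER = $173055.88 (to the nearest cent)

$173055.88


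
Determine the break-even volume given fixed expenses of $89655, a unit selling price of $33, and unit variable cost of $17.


Formula: BEQ = Fixed Costs / (Price - Variable Cost)
Contribution margin = $33 - $17 = $16/unit
BEQ = ceil($89655 / $16/unit) = ceil(5603.44) = 5604 units

5604 units


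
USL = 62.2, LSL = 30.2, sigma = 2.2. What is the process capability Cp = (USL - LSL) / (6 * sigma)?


Cp = (62.2 - 30.2) / (6 * 2.2)

2.42


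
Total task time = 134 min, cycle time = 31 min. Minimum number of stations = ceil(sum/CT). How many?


Formula: N_min = ceil(Sum of Task Times / Cycle Time)
N_min = ceil(134 min / 31 min) = ceil(4.3226)
N_min = 5 stations

5


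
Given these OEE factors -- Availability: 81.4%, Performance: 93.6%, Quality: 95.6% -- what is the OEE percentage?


Formula: OEE = Availability * Performance * Quality / 10000
A * P = 81.4% * 93.6% / 100 = 76.19%
OEE = 76.19% * 95.6% / 100 = 72.8%

72.8%


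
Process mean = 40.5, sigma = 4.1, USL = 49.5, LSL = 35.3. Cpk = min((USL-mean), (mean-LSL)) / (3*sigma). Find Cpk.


Cpu = (49.5 - 40.5) / (3 * 4.1) = 0.73
Cpl = (40.5 - 35.3) / (3 * 4.1) = 0.42
Cpk = min(0.73, 0.42) = 0.42

0.42


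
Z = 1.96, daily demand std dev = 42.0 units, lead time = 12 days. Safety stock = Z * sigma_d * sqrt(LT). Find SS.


Formula: SS = z * sigma_d * sqrt(LT)
sqrt(LT) = sqrt(12) = 3.4641
SS = 1.96 * 42.0 * 3.4641
SS = 285.2 units

285.2 units


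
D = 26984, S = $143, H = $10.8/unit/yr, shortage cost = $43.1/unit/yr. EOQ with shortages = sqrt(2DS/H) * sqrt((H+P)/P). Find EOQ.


Formula: EOQ* = sqrt(2DS/H) * sqrt((H+P)/P)
Base EOQ = sqrt(2*26984*143/10.8) = 845.33 units
Correction = sqrt((10.8+43.1)/43.1) = 1.11829
EOQ* = 845.33 * 1.11829 = 945.3 units

945.3 units


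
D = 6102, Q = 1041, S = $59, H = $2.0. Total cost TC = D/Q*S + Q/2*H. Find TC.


TC = 6102/1041 * 59 + 1041/2 * 2.0

$1386.84


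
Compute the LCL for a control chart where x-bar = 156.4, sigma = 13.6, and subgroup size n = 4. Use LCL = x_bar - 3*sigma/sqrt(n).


LCL = 156.4 - 3 * 13.6 / sqrt(4)

136.0


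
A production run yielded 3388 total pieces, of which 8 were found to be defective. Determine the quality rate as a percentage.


Formula: Quality Rate = Good Pieces / Total Pieces * 100
Good pieces = 3388 - 8 = 3380
QR = 3380 / 3388 * 100 = 99.8%

99.8%


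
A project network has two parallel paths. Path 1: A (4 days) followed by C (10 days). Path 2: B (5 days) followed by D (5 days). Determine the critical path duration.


Path 1 = 4 + 10 = 14 days
Path 2 = 5 + 5 = 10 days
Duration = max(14, 10) = 14 days

14 days


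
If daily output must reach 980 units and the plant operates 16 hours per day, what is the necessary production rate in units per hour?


Formula: Production Rate = Daily Demand / Available Hours
Rate = 980 units/day / 16 hours/day
Rate = 61.3 units/hour

61.3 units/hour


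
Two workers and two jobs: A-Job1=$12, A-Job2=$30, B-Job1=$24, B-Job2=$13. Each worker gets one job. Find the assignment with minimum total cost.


Option 1: A->1 + B->2 = $12 + $13 = $25
Option 2: A->2 + B->1 = $30 + $24 = $54
Min cost = min($25, $54) = $25

$25


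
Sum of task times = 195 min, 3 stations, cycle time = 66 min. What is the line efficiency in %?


Formula: Efficiency = Sum of Task Times / (N_stations * CT) * 100
Total station capacity = 3 stations * 66 min = 198 min
Efficiency = 195 / 198 * 100 = 98.5%

98.5%


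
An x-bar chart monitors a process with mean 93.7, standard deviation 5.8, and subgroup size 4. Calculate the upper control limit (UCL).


UCL = 93.7 + 3 * 5.8 / sqrt(4)

102.4


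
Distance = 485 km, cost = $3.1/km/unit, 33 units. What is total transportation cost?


TC = dist * cost * units = 485 * 3.1 * 33 = $49615.50

$49615.50


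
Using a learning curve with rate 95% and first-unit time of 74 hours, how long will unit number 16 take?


Formula: T_n = T_1 * (learning_rate)^(log2(n)) where learning_rate = rate/100
Doublings = log2(16) = 4
T_n = 74 * 0.95^4
T_n = 74 * 0.8145 = 60.3 hours

60.3 hours


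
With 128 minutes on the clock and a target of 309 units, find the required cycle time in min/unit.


Formula: CT = Available Time / Number of Units
CT = 128 min / 309 units
CT = 0.41 min/unit

0.41 min/unit


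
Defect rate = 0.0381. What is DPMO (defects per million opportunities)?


DPMO = defect_rate * 1000000 = 0.0381 * 1000000

38100


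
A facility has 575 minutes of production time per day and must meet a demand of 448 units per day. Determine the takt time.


Formula: Takt Time = Available Production Time / Customer Demand
Takt = 575 min/day / 448 units/day
Takt = 1.28 min/unit

1.28 min/unit


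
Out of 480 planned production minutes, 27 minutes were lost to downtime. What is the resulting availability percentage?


Formula: Availability = (Planned Time - Downtime) / Planned Time * 100
Uptime = 480 - 27 = 453 min
Availability = 453 / 480 * 100 = 94.4%

94.4%


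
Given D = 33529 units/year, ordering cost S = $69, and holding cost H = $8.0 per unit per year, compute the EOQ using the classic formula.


Formula: EOQ = sqrt(2 * D * S / H)
Numerator: 2 * 33529 * 69 = 4627002
2DS/H = 4627002 / 8.0 = 578375.3
EOQ = sqrt(578375.3) = 760.5 units

760.5 units


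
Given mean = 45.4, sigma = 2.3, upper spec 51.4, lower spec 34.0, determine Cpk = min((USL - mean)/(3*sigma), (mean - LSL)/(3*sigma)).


Cpu = (51.4 - 45.4) / (3 * 2.3) = 0.87
Cpl = (45.4 - 34.0) / (3 * 2.3) = 1.65
Cpk = min(0.87, 1.65) = 0.87

0.87


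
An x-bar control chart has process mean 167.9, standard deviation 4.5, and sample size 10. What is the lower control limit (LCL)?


LCL = 167.9 - 3 * 4.5 / sqrt(10)

163.63


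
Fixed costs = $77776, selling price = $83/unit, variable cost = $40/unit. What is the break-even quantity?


Formula: BEQ = Fixed Costs / (Price - Variable Cost)
Contribution margin = $83 - $40 = $43/unit
BEQ = ceil($77776 / $43/unit) = ceil(1808.74) = 1809 units

1809 units


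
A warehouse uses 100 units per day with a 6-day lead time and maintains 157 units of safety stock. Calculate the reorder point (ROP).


Formula: ROP = (Daily Demand * Lead Time) + Safety Stock
Demand during lead time = 100 * 6 = 600 units
ROP = 600 + 157 = 757 units

757 units


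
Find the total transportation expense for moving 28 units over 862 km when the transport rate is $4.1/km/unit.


TC = dist * cost * units = 862 * 4.1 * 28 = $98957.60

$98957.60


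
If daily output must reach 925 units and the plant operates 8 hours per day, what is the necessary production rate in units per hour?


Formula: Production Rate = Daily Demand / Available Hours
Rate = 925 units/day / 8 hours/day
Rate = 115.6 units/hour

115.6 units/hour


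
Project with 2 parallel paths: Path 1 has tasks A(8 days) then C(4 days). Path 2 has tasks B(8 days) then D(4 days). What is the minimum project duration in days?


Path 1 = 8 + 4 = 12 days
Path 2 = 8 + 4 = 12 days
Duration = max(12, 12) = 12 days

12 days


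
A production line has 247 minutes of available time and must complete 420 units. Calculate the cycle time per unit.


Formula: CT = Available Time / Number of Units
CT = 247 min / 420 units
CT = 0.59 min/unit

0.59 min/unit


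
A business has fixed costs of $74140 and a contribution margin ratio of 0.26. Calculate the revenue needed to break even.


Formula: BER = Fixed Costs / Contribution Margin Ratio
BER = $74140 / 0.26
BER = $285153.85 (to the nearest cent)

$285153.85


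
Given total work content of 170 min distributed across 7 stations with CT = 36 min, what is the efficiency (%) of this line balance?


Formula: Efficiency = Sum of Task Times / (N_stations * CT) * 100
Total station capacity = 7 stations * 36 min = 252 min
Efficiency = 170 / 252 * 100 = 67.5%

67.5%


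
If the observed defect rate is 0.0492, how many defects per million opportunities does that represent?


DPMO = defect_rate * 1000000 = 0.0492 * 1000000

49200


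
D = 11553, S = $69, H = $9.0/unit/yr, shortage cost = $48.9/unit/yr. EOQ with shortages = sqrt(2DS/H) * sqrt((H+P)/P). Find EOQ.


Formula: EOQ* = sqrt(2DS/H) * sqrt((H+P)/P)
Base EOQ = sqrt(2*11553*69/9.0) = 420.89 units
Correction = sqrt((9.0+48.9)/48.9) = 1.08814
EOQ* = 420.89 * 1.08814 = 458.0 units

458.0 units


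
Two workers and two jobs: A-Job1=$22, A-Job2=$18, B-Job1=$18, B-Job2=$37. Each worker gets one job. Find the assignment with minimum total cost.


Option 1: A->1 + B->2 = $22 + $37 = $59
Option 2: A->2 + B->1 = $18 + $18 = $36
Min cost = min($59, $36) = $36

$36


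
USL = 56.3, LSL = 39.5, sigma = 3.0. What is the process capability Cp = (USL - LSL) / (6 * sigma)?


Cp = (56.3 - 39.5) / (6 * 3.0)

0.93


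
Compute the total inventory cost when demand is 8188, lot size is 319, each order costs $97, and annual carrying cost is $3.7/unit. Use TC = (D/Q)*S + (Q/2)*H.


TC = 8188/319 * 97 + 319/2 * 3.7

$3079.92


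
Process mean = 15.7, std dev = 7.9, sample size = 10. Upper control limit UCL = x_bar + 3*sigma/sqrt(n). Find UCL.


UCL = 15.7 + 3 * 7.9 / sqrt(10)

23.19


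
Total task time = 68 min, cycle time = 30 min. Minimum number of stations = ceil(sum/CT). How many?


Formula: N_min = ceil(Sum of Task Times / Cycle Time)
N_min = ceil(68 min / 30 min) = ceil(2.2667)
N_min = 3 stations

3


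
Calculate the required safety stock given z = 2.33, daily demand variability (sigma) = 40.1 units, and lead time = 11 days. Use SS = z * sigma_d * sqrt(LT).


Formula: SS = z * sigma_d * sqrt(LT)
sqrt(LT) = sqrt(11) = 3.3166
SS = 2.33 * 40.1 * 3.3166
SS = 309.9 units

309.9 units


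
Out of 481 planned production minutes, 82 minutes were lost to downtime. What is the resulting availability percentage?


Formula: Availability = (Planned Time - Downtime) / Planned Time * 100
Uptime = 481 - 82 = 399 min
Availability = 399 / 481 * 100 = 83.0%

83.0%


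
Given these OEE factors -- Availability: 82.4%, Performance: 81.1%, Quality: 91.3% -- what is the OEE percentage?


Formula: OEE = Availability * Performance * Quality / 10000
A * P = 82.4% * 81.1% / 100 = 66.83%
OEE = 66.83% * 91.3% / 100 = 61.0%

61.0%


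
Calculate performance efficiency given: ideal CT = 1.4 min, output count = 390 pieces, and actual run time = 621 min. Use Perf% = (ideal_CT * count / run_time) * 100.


Formula: Performance = (Ideal CT * Total Count) / Run Time * 100
Ideal output time = 1.4 * 390 = 546.0 min
Performance = 546.0 / 621 * 100 = 87.9%

87.9%


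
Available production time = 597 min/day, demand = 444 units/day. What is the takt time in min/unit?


Formula: Takt Time = Available Production Time / Customer Demand
Takt = 597 min/day / 444 units/day
Takt = 1.34 min/unit

1.34 min/unit


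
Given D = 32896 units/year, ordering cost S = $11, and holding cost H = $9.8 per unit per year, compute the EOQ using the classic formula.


Formula: EOQ = sqrt(2 * D * S / H)
Numerator: 2 * 32896 * 11 = 723712
2DS/H = 723712 / 9.8 = 73848.2
EOQ = sqrt(73848.2) = 271.8 units

271.8 units


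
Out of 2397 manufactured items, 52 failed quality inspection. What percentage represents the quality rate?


Formula: Quality Rate = Good Pieces / Total Pieces * 100
Good pieces = 2397 - 52 = 2345
QR = 2345 / 2397 * 100 = 97.8%

97.8%


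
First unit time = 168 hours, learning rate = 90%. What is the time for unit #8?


Formula: T_n = T_1 * (learning_rate)^(log2(n)) where learning_rate = rate/100
Doublings = log2(8) = 3
T_n = 168 * 0.9^3
T_n = 168 * 0.729 = 122.5 hours

122.5 hours


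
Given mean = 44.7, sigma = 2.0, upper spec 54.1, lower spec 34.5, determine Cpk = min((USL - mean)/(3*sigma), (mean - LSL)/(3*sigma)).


Cpu = (54.1 - 44.7) / (3 * 2.0) = 1.57
Cpl = (44.7 - 34.5) / (3 * 2.0) = 1.7
Cpk = min(1.57, 1.7) = 1.57

1.57


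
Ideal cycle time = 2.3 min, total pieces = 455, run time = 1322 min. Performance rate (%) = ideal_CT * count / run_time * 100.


Formula: Performance = (Ideal CT * Total Count) / Run Time * 100
Ideal output time = 2.3 * 455 = 1046.5 min
Performance = 1046.5 / 1322 * 100 = 79.2%

79.2%


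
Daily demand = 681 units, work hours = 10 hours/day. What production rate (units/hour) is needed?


Formula: Production Rate = Daily Demand / Available Hours
Rate = 681 units/day / 10 hours/day
Rate = 68.1 units/hour

68.1 units/hour


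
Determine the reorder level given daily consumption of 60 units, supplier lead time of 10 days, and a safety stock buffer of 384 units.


Formula: ROP = (Daily Demand * Lead Time) + Safety Stock
Demand during lead time = 60 * 10 = 600 units
ROP = 600 + 384 = 984 units

984 units


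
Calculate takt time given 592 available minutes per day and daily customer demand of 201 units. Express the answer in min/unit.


Formula: Takt Time = Available Production Time / Customer Demand
Takt = 592 min/day / 201 units/day
Takt = 2.95 min/unit

2.95 min/unit


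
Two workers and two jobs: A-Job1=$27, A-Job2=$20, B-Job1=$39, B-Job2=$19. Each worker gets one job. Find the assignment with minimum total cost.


Option 1: A->1 + B->2 = $27 + $19 = $46
Option 2: A->2 + B->1 = $20 + $39 = $59
Min cost = min($46, $59) = $46

$46


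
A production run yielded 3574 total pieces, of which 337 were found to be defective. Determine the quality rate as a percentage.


Formula: Quality Rate = Good Pieces / Total Pieces * 100
Good pieces = 3574 - 337 = 3237
QR = 3237 / 3574 * 100 = 90.6%

90.6%


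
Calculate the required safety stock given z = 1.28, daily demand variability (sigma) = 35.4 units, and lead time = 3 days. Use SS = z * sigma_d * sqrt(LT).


Formula: SS = z * sigma_d * sqrt(LT)
sqrt(LT) = sqrt(3) = 1.7321
SS = 1.28 * 35.4 * 1.7321
SS = 78.5 units

78.5 units


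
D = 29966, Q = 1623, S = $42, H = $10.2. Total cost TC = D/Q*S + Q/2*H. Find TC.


TC = 29966/1623 * 42 + 1623/2 * 10.2

$9052.76


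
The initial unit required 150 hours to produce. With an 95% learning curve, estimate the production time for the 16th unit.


Formula: T_n = T_1 * (learning_rate)^(log2(n)) where learning_rate = rate/100
Doublings = log2(16) = 4
T_n = 150 * 0.95^4
T_n = 150 * 0.8145 = 122.2 hours

122.2 hours


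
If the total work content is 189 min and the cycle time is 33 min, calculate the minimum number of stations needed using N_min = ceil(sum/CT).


Formula: N_min = ceil(Sum of Task Times / Cycle Time)
N_min = ceil(189 min / 33 min) = ceil(5.7273)
N_min = 6 stations

6


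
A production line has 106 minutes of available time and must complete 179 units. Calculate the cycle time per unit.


Formula: CT = Available Time / Number of Units
CT = 106 min / 179 units
CT = 0.59 min/unit

0.59 min/unit


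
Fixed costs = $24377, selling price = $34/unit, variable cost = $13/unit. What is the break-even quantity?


Formula: BEQ = Fixed Costs / (Price - Variable Cost)
Contribution margin = $34 - $13 = $21/unit
BEQ = ceil($24377 / $21/unit) = ceil(1160.81) = 1161 units

1161 units


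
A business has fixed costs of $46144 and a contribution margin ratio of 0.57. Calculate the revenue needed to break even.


Formula: BER = Fixed Costs / Contribution Margin Ratio
BER = $46144 / 0.57
BER = $80954.39 (to the nearest cent)

$80954.39


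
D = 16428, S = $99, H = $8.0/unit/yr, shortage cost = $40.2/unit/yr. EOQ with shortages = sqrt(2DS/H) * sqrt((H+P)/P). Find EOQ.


Formula: EOQ* = sqrt(2DS/H) * sqrt((H+P)/P)
Base EOQ = sqrt(2*16428*99/8.0) = 637.65 units
Correction = sqrt((8.0+40.2)/40.2) = 1.09499
EOQ* = 637.65 * 1.09499 = 698.2 units

698.2 units


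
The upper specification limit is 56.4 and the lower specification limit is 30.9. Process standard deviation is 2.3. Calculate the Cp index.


Cp = (56.4 - 30.9) / (6 * 2.3)

1.85


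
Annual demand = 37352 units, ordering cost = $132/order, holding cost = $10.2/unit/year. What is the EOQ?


Formula: EOQ = sqrt(2 * D * S / H)
Numerator: 2 * 37352 * 132 = 9860928
2DS/H = 9860928 / 10.2 = 966757.6
EOQ = sqrt(966757.6) = 983.2 units

983.2 units


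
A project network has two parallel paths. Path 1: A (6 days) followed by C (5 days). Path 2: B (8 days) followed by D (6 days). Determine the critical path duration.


Path 1 = 6 + 5 = 11 days
Path 2 = 8 + 6 = 14 days
Duration = max(11, 14) = 14 days

14 days


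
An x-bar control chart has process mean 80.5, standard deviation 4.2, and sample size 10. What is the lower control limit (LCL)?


LCL = 80.5 - 3 * 4.2 / sqrt(10)

76.52


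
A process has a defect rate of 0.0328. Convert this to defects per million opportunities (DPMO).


DPMO = defect_rate * 1000000 = 0.0328 * 1000000

32800


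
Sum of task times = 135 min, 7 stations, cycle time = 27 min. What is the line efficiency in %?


Formula: Efficiency = Sum of Task Times / (N_stations * CT) * 100
Total station capacity = 7 stations * 27 min = 189 min
Efficiency = 135 / 189 * 100 = 71.4%

71.4%


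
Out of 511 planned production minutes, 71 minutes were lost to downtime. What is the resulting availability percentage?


Formula: Availability = (Planned Time - Downtime) / Planned Time * 100
Uptime = 511 - 71 = 440 min
Availability = 440 / 511 * 100 = 86.1%

86.1%


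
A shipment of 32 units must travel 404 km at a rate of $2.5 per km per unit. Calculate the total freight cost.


TC = dist * cost * units = 404 * 2.5 * 32 = $32320.00

$32320.00


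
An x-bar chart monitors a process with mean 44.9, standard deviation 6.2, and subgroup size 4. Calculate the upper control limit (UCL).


UCL = 44.9 + 3 * 6.2 / sqrt(4)

54.2


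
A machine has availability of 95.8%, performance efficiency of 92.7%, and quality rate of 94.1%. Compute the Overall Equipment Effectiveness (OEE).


Formula: OEE = Availability * Performance * Quality / 10000
A * P = 95.8% * 92.7% / 100 = 88.81%
OEE = 88.81% * 94.1% / 100 = 83.6%

83.6%


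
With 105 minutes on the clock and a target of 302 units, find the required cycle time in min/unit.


Formula: CT = Available Time / Number of Units
CT = 105 min / 302 units
CT = 0.35 min/unit

0.35 min/unit


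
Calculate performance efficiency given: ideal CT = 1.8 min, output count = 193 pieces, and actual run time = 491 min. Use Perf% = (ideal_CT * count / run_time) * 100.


Formula: Performance = (Ideal CT * Total Count) / Run Time * 100
Ideal output time = 1.8 * 193 = 347.4 min
Performance = 347.4 / 491 * 100 = 70.8%

70.8%


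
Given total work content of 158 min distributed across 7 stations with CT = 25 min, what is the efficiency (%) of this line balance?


Formula: Efficiency = Sum of Task Times / (N_stations * CT) * 100
Total station capacity = 7 stations * 25 min = 175 min
Efficiency = 158 / 175 * 100 = 90.3%

90.3%


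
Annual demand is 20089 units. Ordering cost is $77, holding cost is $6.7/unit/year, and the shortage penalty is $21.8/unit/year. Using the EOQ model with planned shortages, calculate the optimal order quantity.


Formula: EOQ* = sqrt(2DS/H) * sqrt((H+P)/P)
Base EOQ = sqrt(2*20089*77/6.7) = 679.52 units
Correction = sqrt((6.7+21.8)/21.8) = 1.14339
EOQ* = 679.52 * 1.14339 = 777.0 units

777.0 units


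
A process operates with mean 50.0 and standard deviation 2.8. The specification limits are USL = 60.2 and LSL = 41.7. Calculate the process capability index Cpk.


Cpu = (60.2 - 50.0) / (3 * 2.8) = 1.21
Cpl = (50.0 - 41.7) / (3 * 2.8) = 0.99
Cpk = min(1.21, 0.99) = 0.99

0.99


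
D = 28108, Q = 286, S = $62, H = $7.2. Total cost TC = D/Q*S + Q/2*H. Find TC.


TC = 28108/286 * 62 + 286/2 * 7.2

$7122.94


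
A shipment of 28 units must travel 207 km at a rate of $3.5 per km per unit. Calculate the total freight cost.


TC = dist * cost * units = 207 * 3.5 * 28 = $20286.00

$20286.00


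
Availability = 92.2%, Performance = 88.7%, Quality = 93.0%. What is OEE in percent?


Formula: OEE = Availability * Performance * Quality / 10000
A * P = 92.2% * 88.7% / 100 = 81.78%
OEE = 81.78% * 93.0% / 100 = 76.1%

76.1%


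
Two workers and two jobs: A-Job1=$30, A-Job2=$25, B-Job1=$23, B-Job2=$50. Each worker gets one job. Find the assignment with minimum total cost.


Option 1: A->1 + B->2 = $30 + $50 = $80
Option 2: A->2 + B->1 = $25 + $23 = $48
Min cost = min($80, $48) = $48

$48


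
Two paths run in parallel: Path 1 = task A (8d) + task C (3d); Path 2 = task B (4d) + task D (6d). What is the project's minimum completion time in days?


Path 1 = 8 + 3 = 11 days
Path 2 = 4 + 6 = 10 days
Duration = max(11, 10) = 11 days

11 days


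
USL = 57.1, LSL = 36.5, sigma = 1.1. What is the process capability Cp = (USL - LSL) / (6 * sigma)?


Cp = (57.1 - 36.5) / (6 * 1.1)

3.12


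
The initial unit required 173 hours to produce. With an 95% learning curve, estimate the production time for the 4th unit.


Formula: T_n = T_1 * (learning_rate)^(log2(n)) where learning_rate = rate/100
Doublings = log2(4) = 2
T_n = 173 * 0.95^2
T_n = 173 * 0.9025 = 156.1 hours

156.1 hours


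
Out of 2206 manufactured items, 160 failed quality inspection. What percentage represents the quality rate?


Formula: Quality Rate = Good Pieces / Total Pieces * 100
Good pieces = 2206 - 160 = 2046
QR = 2046 / 2206 * 100 = 92.7%

92.7%


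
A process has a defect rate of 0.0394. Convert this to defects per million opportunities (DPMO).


DPMO = defect_rate * 1000000 = 0.0394 * 1000000

39400


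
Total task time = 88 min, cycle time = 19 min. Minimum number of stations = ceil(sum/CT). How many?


Formula: N_min = ceil(Sum of Task Times / Cycle Time)
N_min = ceil(88 min / 19 min) = ceil(4.6316)
N_min = 5 stations

5


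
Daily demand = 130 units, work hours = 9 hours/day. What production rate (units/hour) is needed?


Formula: Production Rate = Daily Demand / Available Hours
Rate = 130 units/day / 9 hours/day
Rate = 14.4 units/hour

14.4 units/hour


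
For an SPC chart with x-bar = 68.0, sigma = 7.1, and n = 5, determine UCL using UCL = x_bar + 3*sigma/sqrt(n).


UCL = 68.0 + 3 * 7.1 / sqrt(5)

77.53


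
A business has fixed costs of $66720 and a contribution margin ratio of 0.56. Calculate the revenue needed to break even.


Formula: BER = Fixed Costs / Contribution Margin Ratio
BER = $66720 / 0.56
BER = $119142.86 (to the nearest cent)

$119142.86


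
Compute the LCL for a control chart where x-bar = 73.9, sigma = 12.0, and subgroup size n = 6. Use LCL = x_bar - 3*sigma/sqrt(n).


LCL = 73.9 - 3 * 12.0 / sqrt(6)

59.2


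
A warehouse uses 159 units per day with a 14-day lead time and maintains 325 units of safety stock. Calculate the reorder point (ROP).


Formula: ROP = (Daily Demand * Lead Time) + Safety Stock
Demand during lead time = 159 * 14 = 2226 units
ROP = 2226 + 325 = 2551 units

2551 units


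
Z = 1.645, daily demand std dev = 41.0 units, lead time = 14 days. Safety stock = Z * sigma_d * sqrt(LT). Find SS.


Formula: SS = z * sigma_d * sqrt(LT)
sqrt(LT) = sqrt(14) = 3.7417
SS = 1.645 * 41.0 * 3.7417
SS = 252.4 units

252.4 units


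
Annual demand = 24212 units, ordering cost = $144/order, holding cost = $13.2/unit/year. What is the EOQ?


Formula: EOQ = sqrt(2 * D * S / H)
Numerator: 2 * 24212 * 144 = 6973056
2DS/H = 6973056 / 13.2 = 528261.8
EOQ = sqrt(528261.8) = 726.8 units

726.8 units


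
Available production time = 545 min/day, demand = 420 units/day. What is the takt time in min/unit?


Formula: Takt Time = Available Production Time / Customer Demand
Takt = 545 min/day / 420 units/day
Takt = 1.3 min/unit

1.3 min/unit


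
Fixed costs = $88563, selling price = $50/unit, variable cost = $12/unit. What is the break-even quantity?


Formula: BEQ = Fixed Costs / (Price - Variable Cost)
Contribution margin = $50 - $12 = $38/unit
BEQ = ceil($88563 / $38/unit) = ceil(2330.61) = 2331 units

2331 units


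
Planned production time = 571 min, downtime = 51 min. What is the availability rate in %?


Formula: Availability = (Planned Time - Downtime) / Planned Time * 100
Uptime = 571 - 51 = 520 min
Availability = 520 / 571 * 100 = 91.1%

91.1%


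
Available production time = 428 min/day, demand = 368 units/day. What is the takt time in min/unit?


Formula: Takt Time = Available Production Time / Customer Demand
Takt = 428 min/day / 368 units/day
Takt = 1.16 min/unit

1.16 min/unit


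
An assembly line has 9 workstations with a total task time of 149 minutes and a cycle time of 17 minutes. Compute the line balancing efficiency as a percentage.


Formula: Efficiency = Sum of Task Times / (N_stations * CT) * 100
Total station capacity = 9 stations * 17 min = 153 min
Efficiency = 149 / 153 * 100 = 97.4%

97.4%


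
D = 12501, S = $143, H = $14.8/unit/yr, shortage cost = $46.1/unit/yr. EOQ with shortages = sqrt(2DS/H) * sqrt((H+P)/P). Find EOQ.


Formula: EOQ* = sqrt(2DS/H) * sqrt((H+P)/P)
Base EOQ = sqrt(2*12501*143/14.8) = 491.5 units
Correction = sqrt((14.8+46.1)/46.1) = 1.14937
EOQ* = 491.5 * 1.14937 = 564.9 units

564.9 units


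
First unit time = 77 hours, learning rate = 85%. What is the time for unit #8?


Formula: T_n = T_1 * (learning_rate)^(log2(n)) where learning_rate = rate/100
Doublings = log2(8) = 3
T_n = 77 * 0.85^3
T_n = 77 * 0.6141 = 47.3 hours

47.3 hours


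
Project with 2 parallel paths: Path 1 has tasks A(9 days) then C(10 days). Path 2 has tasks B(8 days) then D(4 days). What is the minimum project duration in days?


Path 1 = 9 + 10 = 19 days
Path 2 = 8 + 4 = 12 days
Duration = max(19, 12) = 19 days

19 days


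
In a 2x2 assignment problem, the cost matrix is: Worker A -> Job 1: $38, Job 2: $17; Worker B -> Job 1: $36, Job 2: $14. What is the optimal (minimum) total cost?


Option 1: A->1 + B->2 = $38 + $14 = $52
Option 2: A->2 + B->1 = $17 + $36 = $53
Min cost = min($52, $53) = $52

$52


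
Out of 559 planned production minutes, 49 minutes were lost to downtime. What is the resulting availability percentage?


Formula: Availability = (Planned Time - Downtime) / Planned Time * 100
Uptime = 559 - 49 = 510 min
Availability = 510 / 559 * 100 = 91.2%

91.2%


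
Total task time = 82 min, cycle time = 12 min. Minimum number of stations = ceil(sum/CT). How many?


Formula: N_min = ceil(Sum of Task Times / Cycle Time)
N_min = ceil(82 min / 12 min) = ceil(6.8333)
N_min = 7 stations

7


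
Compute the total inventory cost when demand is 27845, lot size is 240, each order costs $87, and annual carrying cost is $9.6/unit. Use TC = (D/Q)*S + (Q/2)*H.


TC = 27845/240 * 87 + 240/2 * 9.6

$11245.81


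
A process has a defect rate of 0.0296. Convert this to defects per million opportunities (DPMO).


DPMO = defect_rate * 1000000 = 0.0296 * 1000000

29600


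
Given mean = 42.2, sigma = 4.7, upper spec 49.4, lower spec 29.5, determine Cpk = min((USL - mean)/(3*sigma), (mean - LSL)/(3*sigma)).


Cpu = (49.4 - 42.2) / (3 * 4.7) = 0.51
Cpl = (42.2 - 29.5) / (3 * 4.7) = 0.9
Cpk = min(0.51, 0.9) = 0.51

0.51


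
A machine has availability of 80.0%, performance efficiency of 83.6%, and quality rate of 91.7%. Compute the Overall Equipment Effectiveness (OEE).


Formula: OEE = Availability * Performance * Quality / 10000
A * P = 80.0% * 83.6% / 100 = 66.88%
OEE = 66.88% * 91.7% / 100 = 61.3%

61.3%


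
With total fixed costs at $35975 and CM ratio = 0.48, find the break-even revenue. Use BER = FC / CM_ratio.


Formula: BER = Fixed Costs / Contribution Margin Ratio
BER = $35975 / 0.48
BER = $74947.92 (to the nearest cent)

$74947.92


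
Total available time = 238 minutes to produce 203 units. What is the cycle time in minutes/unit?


Formula: CT = Available Time / Number of Units
CT = 238 min / 203 units
CT = 1.17 min/unit

1.17 min/unit


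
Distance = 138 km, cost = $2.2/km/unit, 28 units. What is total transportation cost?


TC = dist * cost * units = 138 * 2.2 * 28 = $8500.80

$8500.80


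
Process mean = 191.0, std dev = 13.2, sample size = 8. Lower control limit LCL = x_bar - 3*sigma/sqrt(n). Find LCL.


LCL = 191.0 - 3 * 13.2 / sqrt(8)

177.0


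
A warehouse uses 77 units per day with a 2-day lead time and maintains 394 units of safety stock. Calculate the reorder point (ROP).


Formula: ROP = (Daily Demand * Lead Time) + Safety Stock
Demand during lead time = 77 * 2 = 154 units
ROP = 154 + 394 = 548 units

548 units


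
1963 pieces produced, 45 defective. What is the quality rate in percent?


Formula: Quality Rate = Good Pieces / Total Pieces * 100
Good pieces = 1963 - 45 = 1918
QR = 1918 / 1963 * 100 = 97.7%

97.7%


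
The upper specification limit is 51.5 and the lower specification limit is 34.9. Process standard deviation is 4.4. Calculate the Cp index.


Cp = (51.5 - 34.9) / (6 * 4.4)

0.63


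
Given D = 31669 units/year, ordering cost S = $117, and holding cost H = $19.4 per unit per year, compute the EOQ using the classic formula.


Formula: EOQ = sqrt(2 * D * S / H)
Numerator: 2 * 31669 * 117 = 7410546
2DS/H = 7410546 / 19.4 = 381986.9
EOQ = sqrt(381986.9) = 618.1 units

618.1 units


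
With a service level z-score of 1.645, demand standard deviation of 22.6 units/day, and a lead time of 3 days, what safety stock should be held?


Formula: SS = z * sigma_d * sqrt(LT)
sqrt(LT) = sqrt(3) = 1.7321
SS = 1.645 * 22.6 * 1.7321
SS = 64.4 units

64.4 units


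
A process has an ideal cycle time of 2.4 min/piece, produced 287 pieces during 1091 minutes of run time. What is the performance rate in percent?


Formula: Performance = (Ideal CT * Total Count) / Run Time * 100
Ideal output time = 2.4 * 287 = 688.8 min
Performance = 688.8 / 1091 * 100 = 63.1%

63.1%


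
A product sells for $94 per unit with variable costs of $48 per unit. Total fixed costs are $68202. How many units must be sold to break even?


Formula: BEQ = Fixed Costs / (Price - Variable Cost)
Contribution margin = $94 - $48 = $46/unit
BEQ = ceil($68202 / $46/unit) = ceil(1482.65) = 1483 units

1483 units


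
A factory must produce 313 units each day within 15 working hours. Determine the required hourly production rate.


Formula: Production Rate = Daily Demand / Available Hours
Rate = 313 units/day / 15 hours/day
Rate = 20.9 units/hour

20.9 units/hour


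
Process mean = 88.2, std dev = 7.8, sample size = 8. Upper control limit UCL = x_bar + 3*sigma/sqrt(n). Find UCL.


UCL = 88.2 + 3 * 7.8 / sqrt(8)

96.47


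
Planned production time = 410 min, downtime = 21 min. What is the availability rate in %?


Formula: Availability = (Planned Time - Downtime) / Planned Time * 100
Uptime = 410 - 21 = 389 min
Availability = 389 / 410 * 100 = 94.9%

94.9%


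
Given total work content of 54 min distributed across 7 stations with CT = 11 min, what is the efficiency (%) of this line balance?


Formula: Efficiency = Sum of Task Times / (N_stations * CT) * 100
Total station capacity = 7 stations * 11 min = 77 min
Efficiency = 54 / 77 * 100 = 70.1%

70.1%


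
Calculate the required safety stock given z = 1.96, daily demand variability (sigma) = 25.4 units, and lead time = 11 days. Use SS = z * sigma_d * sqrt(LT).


Formula: SS = z * sigma_d * sqrt(LT)
sqrt(LT) = sqrt(11) = 3.3166
SS = 1.96 * 25.4 * 3.3166
SS = 165.1 units

165.1 units


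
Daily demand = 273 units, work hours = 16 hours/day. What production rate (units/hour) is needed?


Formula: Production Rate = Daily Demand / Available Hours
Rate = 273 units/day / 16 hours/day
Rate = 17.1 units/hour

17.1 units/hour


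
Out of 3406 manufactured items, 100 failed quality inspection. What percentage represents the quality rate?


Formula: Quality Rate = Good Pieces / Total Pieces * 100
Good pieces = 3406 - 100 = 3306
QR = 3306 / 3406 * 100 = 97.1%

97.1%


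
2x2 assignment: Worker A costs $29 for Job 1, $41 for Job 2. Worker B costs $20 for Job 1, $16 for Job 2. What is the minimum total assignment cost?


Option 1: A->1 + B->2 = $29 + $16 = $45
Option 2: A->2 + B->1 = $41 + $20 = $61
Min cost = min($45, $61) = $45

$45


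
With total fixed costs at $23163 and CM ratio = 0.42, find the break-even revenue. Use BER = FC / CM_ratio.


Formula: BER = Fixed Costs / Contribution Margin Ratio
BER = $23163 / 0.42
BER = $55150.00 (to the nearest cent)

$55150.00


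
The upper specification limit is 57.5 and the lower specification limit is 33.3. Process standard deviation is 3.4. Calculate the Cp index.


Cp = (57.5 - 33.3) / (6 * 3.4)

1.19


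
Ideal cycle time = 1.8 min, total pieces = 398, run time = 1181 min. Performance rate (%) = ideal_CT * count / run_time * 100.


Formula: Performance = (Ideal CT * Total Count) / Run Time * 100
Ideal output time = 1.8 * 398 = 716.4 min
Performance = 716.4 / 1181 * 100 = 60.7%

60.7%


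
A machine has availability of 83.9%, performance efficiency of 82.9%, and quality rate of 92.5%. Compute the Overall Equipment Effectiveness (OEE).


Formula: OEE = Availability * Performance * Quality / 10000
A * P = 83.9% * 82.9% / 100 = 69.55%
OEE = 69.55% * 92.5% / 100 = 64.3%

64.3%


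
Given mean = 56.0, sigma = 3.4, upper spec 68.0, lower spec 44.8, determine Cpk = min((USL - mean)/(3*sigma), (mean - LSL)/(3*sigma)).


Cpu = (68.0 - 56.0) / (3 * 3.4) = 1.18
Cpl = (56.0 - 44.8) / (3 * 3.4) = 1.1
Cpk = min(1.18, 1.1) = 1.1

1.1
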